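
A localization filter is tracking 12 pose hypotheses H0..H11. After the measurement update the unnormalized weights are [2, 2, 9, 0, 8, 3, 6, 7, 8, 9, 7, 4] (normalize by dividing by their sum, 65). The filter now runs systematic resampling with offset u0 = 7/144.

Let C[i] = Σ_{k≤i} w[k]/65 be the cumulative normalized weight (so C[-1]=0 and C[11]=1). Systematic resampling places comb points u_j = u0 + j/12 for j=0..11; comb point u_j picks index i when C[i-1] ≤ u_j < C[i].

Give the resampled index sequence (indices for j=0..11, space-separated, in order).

C = [2/65, 4/65, 1/5, 1/5, 21/65, 24/65, 6/13, 37/65, 9/13, 54/65, 61/65, 1]
j=0: u_0=7/144 ∈ [2/65, 4/65) → index 1
j=1: u_1=19/144 ∈ [4/65, 1/5) → index 2
j=2: u_2=31/144 ∈ [1/5, 21/65) → index 4
j=3: u_3=43/144 ∈ [1/5, 21/65) → index 4
j=4: u_4=55/144 ∈ [24/65, 6/13) → index 6
j=5: u_5=67/144 ∈ [6/13, 37/65) → index 7
j=6: u_6=79/144 ∈ [6/13, 37/65) → index 7
j=7: u_7=91/144 ∈ [37/65, 9/13) → index 8
j=8: u_8=103/144 ∈ [9/13, 54/65) → index 9
j=9: u_9=115/144 ∈ [9/13, 54/65) → index 9
j=10: u_10=127/144 ∈ [54/65, 61/65) → index 10
j=11: u_11=139/144 ∈ [61/65, 1) → index 11

1 2 4 4 6 7 7 8 9 9 10 11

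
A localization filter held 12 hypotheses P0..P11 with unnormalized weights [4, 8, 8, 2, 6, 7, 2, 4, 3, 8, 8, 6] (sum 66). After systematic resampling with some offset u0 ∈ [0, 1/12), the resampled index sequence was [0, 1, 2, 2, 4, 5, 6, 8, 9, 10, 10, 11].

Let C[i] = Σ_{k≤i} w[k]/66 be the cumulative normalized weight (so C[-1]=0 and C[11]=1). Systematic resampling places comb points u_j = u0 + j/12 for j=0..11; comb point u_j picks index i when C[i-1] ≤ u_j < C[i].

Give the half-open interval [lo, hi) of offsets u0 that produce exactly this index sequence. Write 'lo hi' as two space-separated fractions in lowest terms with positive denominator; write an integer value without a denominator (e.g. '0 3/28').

C = [2/33, 2/11, 10/33, 1/3, 14/33, 35/66, 37/66, 41/66, 2/3, 26/33, 10/11, 1]
j=0 picked index 0: u0 ∈ [0, 2/33)
j=1 picked index 1: u0 ∈ [-1/44, 13/132)
j=2 picked index 2: u0 ∈ [1/66, 3/22)
j=3 picked index 2: u0 ∈ [-3/44, 7/132)
j=4 picked index 4: u0 ∈ [0, 1/11)
j=5 picked index 5: u0 ∈ [1/132, 5/44)
j=6 picked index 6: u0 ∈ [1/33, 2/33)
j=7 picked index 8: u0 ∈ [5/132, 1/12)
j=8 picked index 9: u0 ∈ [0, 4/33)
j=9 picked index 10: u0 ∈ [5/132, 7/44)
j=10 picked index 10: u0 ∈ [-1/22, 5/66)
j=11 picked index 11: u0 ∈ [-1/132, 1/12)
intersection: [5/132, 7/132)

5/132 7/132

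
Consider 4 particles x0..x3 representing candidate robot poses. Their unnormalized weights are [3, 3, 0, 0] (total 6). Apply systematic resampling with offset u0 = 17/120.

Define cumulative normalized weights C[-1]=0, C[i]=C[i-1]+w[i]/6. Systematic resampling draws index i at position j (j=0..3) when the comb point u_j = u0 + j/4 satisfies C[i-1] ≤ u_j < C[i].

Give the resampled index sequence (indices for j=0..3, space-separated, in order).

C = [1/2, 1, 1, 1]
j=0: u_0=17/120 ∈ [0, 1/2) → index 0
j=1: u_1=47/120 ∈ [0, 1/2) → index 0
j=2: u_2=77/120 ∈ [1/2, 1) → index 1
j=3: u_3=107/120 ∈ [1/2, 1) → index 1

0 0 1 1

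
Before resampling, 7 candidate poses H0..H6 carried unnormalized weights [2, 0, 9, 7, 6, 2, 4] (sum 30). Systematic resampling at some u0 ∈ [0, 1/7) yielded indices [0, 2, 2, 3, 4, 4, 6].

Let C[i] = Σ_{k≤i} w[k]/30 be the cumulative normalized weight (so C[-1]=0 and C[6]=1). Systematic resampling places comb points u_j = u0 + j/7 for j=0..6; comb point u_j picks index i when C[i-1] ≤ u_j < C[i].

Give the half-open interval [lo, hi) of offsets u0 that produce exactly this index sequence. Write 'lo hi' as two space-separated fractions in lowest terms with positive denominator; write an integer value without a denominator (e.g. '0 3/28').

C = [1/15, 1/15, 11/30, 3/5, 4/5, 13/15, 1]
j=0 picked index 0: u0 ∈ [0, 1/15)
j=1 picked index 2: u0 ∈ [-8/105, 47/210)
j=2 picked index 2: u0 ∈ [-23/105, 17/210)
j=3 picked index 3: u0 ∈ [-13/210, 6/35)
j=4 picked index 4: u0 ∈ [1/35, 8/35)
j=5 picked index 4: u0 ∈ [-4/35, 3/35)
j=6 picked index 6: u0 ∈ [1/105, 1/7)
intersection: [1/35, 1/15)

1/35 1/15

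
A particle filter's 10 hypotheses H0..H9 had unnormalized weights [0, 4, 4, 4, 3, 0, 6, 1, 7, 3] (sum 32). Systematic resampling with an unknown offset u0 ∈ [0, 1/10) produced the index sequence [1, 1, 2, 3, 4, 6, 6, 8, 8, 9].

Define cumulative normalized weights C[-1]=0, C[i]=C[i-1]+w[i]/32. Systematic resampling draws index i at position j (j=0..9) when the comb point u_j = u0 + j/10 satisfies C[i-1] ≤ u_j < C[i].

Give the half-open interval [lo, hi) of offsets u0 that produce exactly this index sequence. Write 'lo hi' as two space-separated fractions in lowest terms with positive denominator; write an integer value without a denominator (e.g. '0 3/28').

1/160 1/40

C = [0, 1/8, 1/4, 3/8, 15/32, 15/32, 21/32, 11/16, 29/32, 1]
j=0 picked index 1: u0 ∈ [0, 1/8)
j=1 picked index 1: u0 ∈ [-1/10, 1/40)
j=2 picked index 2: u0 ∈ [-3/40, 1/20)
j=3 picked index 3: u0 ∈ [-1/20, 3/40)
j=4 picked index 4: u0 ∈ [-1/40, 11/160)
j=5 picked index 6: u0 ∈ [-1/32, 5/32)
j=6 picked index 6: u0 ∈ [-21/160, 9/160)
j=7 picked index 8: u0 ∈ [-1/80, 33/160)
j=8 picked index 8: u0 ∈ [-9/80, 17/160)
j=9 picked index 9: u0 ∈ [1/160, 1/10)
intersection: [1/160, 1/40)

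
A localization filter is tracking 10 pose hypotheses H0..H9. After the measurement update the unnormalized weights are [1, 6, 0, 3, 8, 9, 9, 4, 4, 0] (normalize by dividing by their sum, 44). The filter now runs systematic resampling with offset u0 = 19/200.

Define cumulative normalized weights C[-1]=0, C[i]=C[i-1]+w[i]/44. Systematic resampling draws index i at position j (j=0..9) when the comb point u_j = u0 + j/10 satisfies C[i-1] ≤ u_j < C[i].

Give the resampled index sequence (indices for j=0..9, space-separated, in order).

1 3 4 4 5 5 6 6 7 8

C = [1/44, 7/44, 7/44, 5/22, 9/22, 27/44, 9/11, 10/11, 1, 1]
j=0: u_0=19/200 ∈ [1/44, 7/44) → index 1
j=1: u_1=39/200 ∈ [7/44, 5/22) → index 3
j=2: u_2=59/200 ∈ [5/22, 9/22) → index 4
j=3: u_3=79/200 ∈ [5/22, 9/22) → index 4
j=4: u_4=99/200 ∈ [9/22, 27/44) → index 5
j=5: u_5=119/200 ∈ [9/22, 27/44) → index 5
j=6: u_6=139/200 ∈ [27/44, 9/11) → index 6
j=7: u_7=159/200 ∈ [27/44, 9/11) → index 6
j=8: u_8=179/200 ∈ [9/11, 10/11) → index 7
j=9: u_9=199/200 ∈ [10/11, 1) → index 8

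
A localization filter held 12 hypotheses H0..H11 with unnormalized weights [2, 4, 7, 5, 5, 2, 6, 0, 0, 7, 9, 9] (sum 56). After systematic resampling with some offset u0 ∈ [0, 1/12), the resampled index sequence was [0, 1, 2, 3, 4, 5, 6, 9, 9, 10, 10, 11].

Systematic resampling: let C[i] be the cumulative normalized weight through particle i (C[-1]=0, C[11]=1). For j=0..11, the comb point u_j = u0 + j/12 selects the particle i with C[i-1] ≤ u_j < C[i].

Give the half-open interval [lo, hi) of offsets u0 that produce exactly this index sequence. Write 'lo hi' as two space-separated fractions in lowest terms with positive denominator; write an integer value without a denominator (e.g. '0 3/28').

0 1/168

C = [1/28, 3/28, 13/56, 9/28, 23/56, 25/56, 31/56, 31/56, 31/56, 19/28, 47/56, 1]
j=0 picked index 0: u0 ∈ [0, 1/28)
j=1 picked index 1: u0 ∈ [-1/21, 1/42)
j=2 picked index 2: u0 ∈ [-5/84, 11/168)
j=3 picked index 3: u0 ∈ [-1/56, 1/14)
j=4 picked index 4: u0 ∈ [-1/84, 13/168)
j=5 picked index 5: u0 ∈ [-1/168, 5/168)
j=6 picked index 6: u0 ∈ [-3/56, 3/56)
j=7 picked index 9: u0 ∈ [-5/168, 2/21)
j=8 picked index 9: u0 ∈ [-19/168, 1/84)
j=9 picked index 10: u0 ∈ [-1/14, 5/56)
j=10 picked index 10: u0 ∈ [-13/84, 1/168)
j=11 picked index 11: u0 ∈ [-13/168, 1/12)
intersection: [0, 1/168)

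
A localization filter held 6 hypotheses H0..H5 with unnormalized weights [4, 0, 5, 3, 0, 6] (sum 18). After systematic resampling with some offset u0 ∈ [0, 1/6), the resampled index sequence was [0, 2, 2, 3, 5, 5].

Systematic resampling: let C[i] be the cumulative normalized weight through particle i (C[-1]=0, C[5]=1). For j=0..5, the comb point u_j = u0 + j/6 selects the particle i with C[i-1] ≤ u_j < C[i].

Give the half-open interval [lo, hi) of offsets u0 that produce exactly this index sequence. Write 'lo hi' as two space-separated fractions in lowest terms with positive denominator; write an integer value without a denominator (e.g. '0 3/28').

C = [2/9, 2/9, 1/2, 2/3, 2/3, 1]
j=0 picked index 0: u0 ∈ [0, 2/9)
j=1 picked index 2: u0 ∈ [1/18, 1/3)
j=2 picked index 2: u0 ∈ [-1/9, 1/6)
j=3 picked index 3: u0 ∈ [0, 1/6)
j=4 picked index 5: u0 ∈ [0, 1/3)
j=5 picked index 5: u0 ∈ [-1/6, 1/6)
intersection: [1/18, 1/6)

1/18 1/6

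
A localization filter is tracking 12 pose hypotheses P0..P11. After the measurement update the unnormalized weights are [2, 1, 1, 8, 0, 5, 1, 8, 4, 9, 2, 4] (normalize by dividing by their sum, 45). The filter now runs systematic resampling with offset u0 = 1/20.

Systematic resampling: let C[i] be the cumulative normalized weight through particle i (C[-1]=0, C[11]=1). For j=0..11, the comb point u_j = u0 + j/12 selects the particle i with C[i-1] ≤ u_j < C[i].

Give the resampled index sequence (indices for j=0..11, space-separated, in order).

1 3 3 5 6 7 7 8 9 9 10 11

C = [2/45, 1/15, 4/45, 4/15, 4/15, 17/45, 2/5, 26/45, 2/3, 13/15, 41/45, 1]
j=0: u_0=1/20 ∈ [2/45, 1/15) → index 1
j=1: u_1=2/15 ∈ [4/45, 4/15) → index 3
j=2: u_2=13/60 ∈ [4/45, 4/15) → index 3
j=3: u_3=3/10 ∈ [4/15, 17/45) → index 5
j=4: u_4=23/60 ∈ [17/45, 2/5) → index 6
j=5: u_5=7/15 ∈ [2/5, 26/45) → index 7
j=6: u_6=11/20 ∈ [2/5, 26/45) → index 7
j=7: u_7=19/30 ∈ [26/45, 2/3) → index 8
j=8: u_8=43/60 ∈ [2/3, 13/15) → index 9
j=9: u_9=4/5 ∈ [2/3, 13/15) → index 9
j=10: u_10=53/60 ∈ [13/15, 41/45) → index 10
j=11: u_11=29/30 ∈ [41/45, 1) → index 11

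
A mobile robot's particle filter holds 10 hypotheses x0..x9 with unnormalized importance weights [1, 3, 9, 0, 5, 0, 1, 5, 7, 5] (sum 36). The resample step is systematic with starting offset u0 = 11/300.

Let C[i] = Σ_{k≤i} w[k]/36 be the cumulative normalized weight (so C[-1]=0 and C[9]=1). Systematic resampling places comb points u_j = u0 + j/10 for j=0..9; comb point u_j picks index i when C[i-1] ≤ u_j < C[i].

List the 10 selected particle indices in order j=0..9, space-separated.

1 2 2 2 4 7 7 8 8 9

C = [1/36, 1/9, 13/36, 13/36, 1/2, 1/2, 19/36, 2/3, 31/36, 1]
j=0: u_0=11/300 ∈ [1/36, 1/9) → index 1
j=1: u_1=41/300 ∈ [1/9, 13/36) → index 2
j=2: u_2=71/300 ∈ [1/9, 13/36) → index 2
j=3: u_3=101/300 ∈ [1/9, 13/36) → index 2
j=4: u_4=131/300 ∈ [13/36, 1/2) → index 4
j=5: u_5=161/300 ∈ [19/36, 2/3) → index 7
j=6: u_6=191/300 ∈ [19/36, 2/3) → index 7
j=7: u_7=221/300 ∈ [2/3, 31/36) → index 8
j=8: u_8=251/300 ∈ [2/3, 31/36) → index 8
j=9: u_9=281/300 ∈ [31/36, 1) → index 9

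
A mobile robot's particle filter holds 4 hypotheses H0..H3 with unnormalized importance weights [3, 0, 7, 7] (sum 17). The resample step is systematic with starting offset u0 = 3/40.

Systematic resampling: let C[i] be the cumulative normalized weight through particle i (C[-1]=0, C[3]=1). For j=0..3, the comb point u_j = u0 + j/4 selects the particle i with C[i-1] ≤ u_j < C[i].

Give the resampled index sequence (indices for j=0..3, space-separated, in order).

C = [3/17, 3/17, 10/17, 1]
j=0: u_0=3/40 ∈ [0, 3/17) → index 0
j=1: u_1=13/40 ∈ [3/17, 10/17) → index 2
j=2: u_2=23/40 ∈ [3/17, 10/17) → index 2
j=3: u_3=33/40 ∈ [10/17, 1) → index 3

0 2 2 3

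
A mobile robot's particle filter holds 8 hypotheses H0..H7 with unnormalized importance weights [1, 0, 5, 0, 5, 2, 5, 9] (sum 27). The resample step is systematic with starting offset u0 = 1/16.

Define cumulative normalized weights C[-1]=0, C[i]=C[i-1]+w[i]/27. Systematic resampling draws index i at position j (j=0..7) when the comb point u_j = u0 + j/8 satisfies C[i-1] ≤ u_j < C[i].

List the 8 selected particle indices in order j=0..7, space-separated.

C = [1/27, 1/27, 2/9, 2/9, 11/27, 13/27, 2/3, 1]
j=0: u_0=1/16 ∈ [1/27, 2/9) → index 2
j=1: u_1=3/16 ∈ [1/27, 2/9) → index 2
j=2: u_2=5/16 ∈ [2/9, 11/27) → index 4
j=3: u_3=7/16 ∈ [11/27, 13/27) → index 5
j=4: u_4=9/16 ∈ [13/27, 2/3) → index 6
j=5: u_5=11/16 ∈ [2/3, 1) → index 7
j=6: u_6=13/16 ∈ [2/3, 1) → index 7
j=7: u_7=15/16 ∈ [2/3, 1) → index 7

2 2 4 5 6 7 7 7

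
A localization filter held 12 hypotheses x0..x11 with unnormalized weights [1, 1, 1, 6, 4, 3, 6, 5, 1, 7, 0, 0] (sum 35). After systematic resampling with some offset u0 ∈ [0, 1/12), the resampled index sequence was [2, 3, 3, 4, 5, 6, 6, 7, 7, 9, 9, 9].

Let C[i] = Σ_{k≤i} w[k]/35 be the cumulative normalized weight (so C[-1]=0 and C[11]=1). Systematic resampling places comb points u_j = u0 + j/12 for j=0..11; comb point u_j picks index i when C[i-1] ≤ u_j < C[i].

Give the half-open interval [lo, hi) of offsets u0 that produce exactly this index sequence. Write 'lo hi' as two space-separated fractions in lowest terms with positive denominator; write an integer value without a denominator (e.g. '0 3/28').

C = [1/35, 2/35, 3/35, 9/35, 13/35, 16/35, 22/35, 27/35, 4/5, 1, 1, 1]
j=0 picked index 2: u0 ∈ [2/35, 3/35)
j=1 picked index 3: u0 ∈ [1/420, 73/420)
j=2 picked index 3: u0 ∈ [-17/210, 19/210)
j=3 picked index 4: u0 ∈ [1/140, 17/140)
j=4 picked index 5: u0 ∈ [4/105, 13/105)
j=5 picked index 6: u0 ∈ [17/420, 89/420)
j=6 picked index 6: u0 ∈ [-3/70, 9/70)
j=7 picked index 7: u0 ∈ [19/420, 79/420)
j=8 picked index 7: u0 ∈ [-4/105, 11/105)
j=9 picked index 9: u0 ∈ [1/20, 1/4)
j=10 picked index 9: u0 ∈ [-1/30, 1/6)
j=11 picked index 9: u0 ∈ [-7/60, 1/12)
intersection: [2/35, 1/12)

2/35 1/12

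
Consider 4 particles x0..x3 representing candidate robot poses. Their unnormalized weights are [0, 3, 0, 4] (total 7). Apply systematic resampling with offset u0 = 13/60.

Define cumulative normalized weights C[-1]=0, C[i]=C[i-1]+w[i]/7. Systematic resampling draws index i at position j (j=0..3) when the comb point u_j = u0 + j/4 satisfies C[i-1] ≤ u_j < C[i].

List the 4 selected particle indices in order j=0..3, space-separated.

C = [0, 3/7, 3/7, 1]
j=0: u_0=13/60 ∈ [0, 3/7) → index 1
j=1: u_1=7/15 ∈ [3/7, 1) → index 3
j=2: u_2=43/60 ∈ [3/7, 1) → index 3
j=3: u_3=29/30 ∈ [3/7, 1) → index 3

1 3 3 3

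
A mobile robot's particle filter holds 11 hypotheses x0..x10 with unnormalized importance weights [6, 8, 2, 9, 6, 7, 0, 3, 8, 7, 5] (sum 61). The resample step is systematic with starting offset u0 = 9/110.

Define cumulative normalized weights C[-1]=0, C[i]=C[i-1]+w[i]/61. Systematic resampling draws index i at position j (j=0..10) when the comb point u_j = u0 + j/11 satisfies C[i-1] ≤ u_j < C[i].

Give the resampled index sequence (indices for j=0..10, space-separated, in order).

0 1 3 3 4 5 7 8 9 9 10

C = [6/61, 14/61, 16/61, 25/61, 31/61, 38/61, 38/61, 41/61, 49/61, 56/61, 1]
j=0: u_0=9/110 ∈ [0, 6/61) → index 0
j=1: u_1=19/110 ∈ [6/61, 14/61) → index 1
j=2: u_2=29/110 ∈ [16/61, 25/61) → index 3
j=3: u_3=39/110 ∈ [16/61, 25/61) → index 3
j=4: u_4=49/110 ∈ [25/61, 31/61) → index 4
j=5: u_5=59/110 ∈ [31/61, 38/61) → index 5
j=6: u_6=69/110 ∈ [38/61, 41/61) → index 7
j=7: u_7=79/110 ∈ [41/61, 49/61) → index 8
j=8: u_8=89/110 ∈ [49/61, 56/61) → index 9
j=9: u_9=9/10 ∈ [49/61, 56/61) → index 9
j=10: u_10=109/110 ∈ [56/61, 1) → index 10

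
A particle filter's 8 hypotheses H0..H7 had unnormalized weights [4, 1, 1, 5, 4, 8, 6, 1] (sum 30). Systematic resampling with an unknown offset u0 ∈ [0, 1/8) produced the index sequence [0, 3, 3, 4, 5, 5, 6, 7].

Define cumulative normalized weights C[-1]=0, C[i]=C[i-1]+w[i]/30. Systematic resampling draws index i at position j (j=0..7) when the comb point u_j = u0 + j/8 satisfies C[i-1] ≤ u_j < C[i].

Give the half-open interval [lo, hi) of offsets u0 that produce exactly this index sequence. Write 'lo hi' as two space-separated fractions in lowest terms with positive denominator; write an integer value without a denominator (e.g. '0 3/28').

C = [2/15, 1/6, 1/5, 11/30, 1/2, 23/30, 29/30, 1]
j=0 picked index 0: u0 ∈ [0, 2/15)
j=1 picked index 3: u0 ∈ [3/40, 29/120)
j=2 picked index 3: u0 ∈ [-1/20, 7/60)
j=3 picked index 4: u0 ∈ [-1/120, 1/8)
j=4 picked index 5: u0 ∈ [0, 4/15)
j=5 picked index 5: u0 ∈ [-1/8, 17/120)
j=6 picked index 6: u0 ∈ [1/60, 13/60)
j=7 picked index 7: u0 ∈ [11/120, 1/8)
intersection: [11/120, 7/60)

11/120 7/60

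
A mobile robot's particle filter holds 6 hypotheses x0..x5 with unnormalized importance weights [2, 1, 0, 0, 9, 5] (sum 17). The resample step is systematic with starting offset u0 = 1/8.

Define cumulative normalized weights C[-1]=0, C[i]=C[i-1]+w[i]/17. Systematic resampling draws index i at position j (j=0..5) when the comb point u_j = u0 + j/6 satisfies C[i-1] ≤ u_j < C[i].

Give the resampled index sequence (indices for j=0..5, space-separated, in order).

1 4 4 4 5 5

C = [2/17, 3/17, 3/17, 3/17, 12/17, 1]
j=0: u_0=1/8 ∈ [2/17, 3/17) → index 1
j=1: u_1=7/24 ∈ [3/17, 12/17) → index 4
j=2: u_2=11/24 ∈ [3/17, 12/17) → index 4
j=3: u_3=5/8 ∈ [3/17, 12/17) → index 4
j=4: u_4=19/24 ∈ [12/17, 1) → index 5
j=5: u_5=23/24 ∈ [12/17, 1) → index 5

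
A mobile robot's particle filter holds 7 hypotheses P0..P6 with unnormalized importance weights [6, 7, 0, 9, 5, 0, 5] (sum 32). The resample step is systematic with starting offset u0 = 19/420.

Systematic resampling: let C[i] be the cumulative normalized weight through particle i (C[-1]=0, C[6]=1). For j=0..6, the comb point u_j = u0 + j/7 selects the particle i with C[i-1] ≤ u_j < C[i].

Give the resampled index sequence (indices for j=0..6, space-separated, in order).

C = [3/16, 13/32, 13/32, 11/16, 27/32, 27/32, 1]
j=0: u_0=19/420 ∈ [0, 3/16) → index 0
j=1: u_1=79/420 ∈ [3/16, 13/32) → index 1
j=2: u_2=139/420 ∈ [3/16, 13/32) → index 1
j=3: u_3=199/420 ∈ [13/32, 11/16) → index 3
j=4: u_4=37/60 ∈ [13/32, 11/16) → index 3
j=5: u_5=319/420 ∈ [11/16, 27/32) → index 4
j=6: u_6=379/420 ∈ [27/32, 1) → index 6

0 1 1 3 3 4 6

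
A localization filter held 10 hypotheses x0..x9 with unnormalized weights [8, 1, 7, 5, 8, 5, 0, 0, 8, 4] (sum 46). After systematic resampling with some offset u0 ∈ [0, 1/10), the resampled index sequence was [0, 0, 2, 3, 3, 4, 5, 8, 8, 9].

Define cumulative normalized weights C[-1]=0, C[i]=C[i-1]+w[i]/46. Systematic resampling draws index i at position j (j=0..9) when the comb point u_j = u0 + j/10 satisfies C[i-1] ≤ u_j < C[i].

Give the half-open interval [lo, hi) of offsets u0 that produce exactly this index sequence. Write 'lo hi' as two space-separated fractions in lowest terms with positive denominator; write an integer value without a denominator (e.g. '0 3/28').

C = [4/23, 9/46, 8/23, 21/46, 29/46, 17/23, 17/23, 17/23, 21/23, 1]
j=0 picked index 0: u0 ∈ [0, 4/23)
j=1 picked index 0: u0 ∈ [-1/10, 17/230)
j=2 picked index 2: u0 ∈ [-1/230, 17/115)
j=3 picked index 3: u0 ∈ [11/230, 18/115)
j=4 picked index 3: u0 ∈ [-6/115, 13/230)
j=5 picked index 4: u0 ∈ [-1/23, 3/23)
j=6 picked index 5: u0 ∈ [7/230, 16/115)
j=7 picked index 8: u0 ∈ [9/230, 49/230)
j=8 picked index 8: u0 ∈ [-7/115, 13/115)
j=9 picked index 9: u0 ∈ [3/230, 1/10)
intersection: [11/230, 13/230)

11/230 13/230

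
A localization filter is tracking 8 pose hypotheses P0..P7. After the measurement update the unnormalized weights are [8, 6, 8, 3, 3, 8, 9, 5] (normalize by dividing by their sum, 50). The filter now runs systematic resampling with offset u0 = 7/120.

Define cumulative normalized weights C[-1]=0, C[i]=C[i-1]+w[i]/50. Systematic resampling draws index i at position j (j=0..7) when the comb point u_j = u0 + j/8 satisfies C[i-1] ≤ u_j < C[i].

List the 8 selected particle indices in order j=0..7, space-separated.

C = [4/25, 7/25, 11/25, 1/2, 14/25, 18/25, 9/10, 1]
j=0: u_0=7/120 ∈ [0, 4/25) → index 0
j=1: u_1=11/60 ∈ [4/25, 7/25) → index 1
j=2: u_2=37/120 ∈ [7/25, 11/25) → index 2
j=3: u_3=13/30 ∈ [7/25, 11/25) → index 2
j=4: u_4=67/120 ∈ [1/2, 14/25) → index 4
j=5: u_5=41/60 ∈ [14/25, 18/25) → index 5
j=6: u_6=97/120 ∈ [18/25, 9/10) → index 6
j=7: u_7=14/15 ∈ [9/10, 1) → index 7

0 1 2 2 4 5 6 7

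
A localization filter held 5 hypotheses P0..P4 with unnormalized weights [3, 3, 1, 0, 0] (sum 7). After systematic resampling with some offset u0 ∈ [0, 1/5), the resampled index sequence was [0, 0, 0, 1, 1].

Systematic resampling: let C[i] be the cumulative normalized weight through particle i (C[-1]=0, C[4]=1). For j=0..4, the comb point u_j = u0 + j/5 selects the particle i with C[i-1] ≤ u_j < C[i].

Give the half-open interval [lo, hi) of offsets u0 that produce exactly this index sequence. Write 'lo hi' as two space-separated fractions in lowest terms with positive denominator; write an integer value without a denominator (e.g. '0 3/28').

C = [3/7, 6/7, 1, 1, 1]
j=0 picked index 0: u0 ∈ [0, 3/7)
j=1 picked index 0: u0 ∈ [-1/5, 8/35)
j=2 picked index 0: u0 ∈ [-2/5, 1/35)
j=3 picked index 1: u0 ∈ [-6/35, 9/35)
j=4 picked index 1: u0 ∈ [-13/35, 2/35)
intersection: [0, 1/35)

0 1/35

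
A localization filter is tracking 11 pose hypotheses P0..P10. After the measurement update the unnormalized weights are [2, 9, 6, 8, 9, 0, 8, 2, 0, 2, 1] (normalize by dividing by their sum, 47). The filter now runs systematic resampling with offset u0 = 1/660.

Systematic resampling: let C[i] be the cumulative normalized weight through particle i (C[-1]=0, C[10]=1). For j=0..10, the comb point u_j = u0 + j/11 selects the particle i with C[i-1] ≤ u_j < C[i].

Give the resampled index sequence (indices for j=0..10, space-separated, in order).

C = [2/47, 11/47, 17/47, 25/47, 34/47, 34/47, 42/47, 44/47, 44/47, 46/47, 1]
j=0: u_0=1/660 ∈ [0, 2/47) → index 0
j=1: u_1=61/660 ∈ [2/47, 11/47) → index 1
j=2: u_2=11/60 ∈ [2/47, 11/47) → index 1
j=3: u_3=181/660 ∈ [11/47, 17/47) → index 2
j=4: u_4=241/660 ∈ [17/47, 25/47) → index 3
j=5: u_5=301/660 ∈ [17/47, 25/47) → index 3
j=6: u_6=361/660 ∈ [25/47, 34/47) → index 4
j=7: u_7=421/660 ∈ [25/47, 34/47) → index 4
j=8: u_8=481/660 ∈ [34/47, 42/47) → index 6
j=9: u_9=541/660 ∈ [34/47, 42/47) → index 6
j=10: u_10=601/660 ∈ [42/47, 44/47) → index 7

0 1 1 2 3 3 4 4 6 6 7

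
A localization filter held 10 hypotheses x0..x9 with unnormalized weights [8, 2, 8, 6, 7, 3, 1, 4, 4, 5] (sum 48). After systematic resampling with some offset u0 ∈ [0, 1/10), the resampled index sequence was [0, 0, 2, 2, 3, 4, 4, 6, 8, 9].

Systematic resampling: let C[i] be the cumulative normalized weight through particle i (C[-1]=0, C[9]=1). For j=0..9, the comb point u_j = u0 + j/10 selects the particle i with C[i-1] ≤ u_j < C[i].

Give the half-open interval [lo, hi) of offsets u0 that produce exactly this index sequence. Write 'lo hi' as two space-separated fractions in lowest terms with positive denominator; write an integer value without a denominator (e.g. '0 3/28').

C = [1/6, 5/24, 3/8, 1/2, 31/48, 17/24, 35/48, 13/16, 43/48, 1]
j=0 picked index 0: u0 ∈ [0, 1/6)
j=1 picked index 0: u0 ∈ [-1/10, 1/15)
j=2 picked index 2: u0 ∈ [1/120, 7/40)
j=3 picked index 2: u0 ∈ [-11/120, 3/40)
j=4 picked index 3: u0 ∈ [-1/40, 1/10)
j=5 picked index 4: u0 ∈ [0, 7/48)
j=6 picked index 4: u0 ∈ [-1/10, 11/240)
j=7 picked index 6: u0 ∈ [1/120, 7/240)
j=8 picked index 8: u0 ∈ [1/80, 23/240)
j=9 picked index 9: u0 ∈ [-1/240, 1/10)
intersection: [1/80, 7/240)

1/80 7/240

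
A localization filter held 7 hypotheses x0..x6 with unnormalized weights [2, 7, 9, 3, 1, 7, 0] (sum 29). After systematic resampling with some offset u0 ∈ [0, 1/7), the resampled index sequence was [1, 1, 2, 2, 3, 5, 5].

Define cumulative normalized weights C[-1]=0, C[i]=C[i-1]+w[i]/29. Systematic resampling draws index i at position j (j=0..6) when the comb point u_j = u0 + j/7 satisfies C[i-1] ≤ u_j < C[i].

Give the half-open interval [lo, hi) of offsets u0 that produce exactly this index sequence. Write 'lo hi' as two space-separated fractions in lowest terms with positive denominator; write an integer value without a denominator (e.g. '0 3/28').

2/29 1/7

C = [2/29, 9/29, 18/29, 21/29, 22/29, 1, 1]
j=0 picked index 1: u0 ∈ [2/29, 9/29)
j=1 picked index 1: u0 ∈ [-15/203, 34/203)
j=2 picked index 2: u0 ∈ [5/203, 68/203)
j=3 picked index 2: u0 ∈ [-24/203, 39/203)
j=4 picked index 3: u0 ∈ [10/203, 31/203)
j=5 picked index 5: u0 ∈ [9/203, 2/7)
j=6 picked index 5: u0 ∈ [-20/203, 1/7)
intersection: [2/29, 1/7)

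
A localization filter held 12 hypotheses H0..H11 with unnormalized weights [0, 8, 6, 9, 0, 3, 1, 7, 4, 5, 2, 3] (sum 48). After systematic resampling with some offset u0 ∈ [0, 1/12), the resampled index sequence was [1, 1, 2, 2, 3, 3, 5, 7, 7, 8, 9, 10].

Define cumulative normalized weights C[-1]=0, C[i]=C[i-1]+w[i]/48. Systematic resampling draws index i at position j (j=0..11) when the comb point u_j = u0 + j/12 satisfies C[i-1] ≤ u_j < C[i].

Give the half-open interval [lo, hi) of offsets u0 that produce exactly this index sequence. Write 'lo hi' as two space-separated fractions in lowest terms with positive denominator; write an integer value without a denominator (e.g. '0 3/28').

0 1/48

C = [0, 1/6, 7/24, 23/48, 23/48, 13/24, 9/16, 17/24, 19/24, 43/48, 15/16, 1]
j=0 picked index 1: u0 ∈ [0, 1/6)
j=1 picked index 1: u0 ∈ [-1/12, 1/12)
j=2 picked index 2: u0 ∈ [0, 1/8)
j=3 picked index 2: u0 ∈ [-1/12, 1/24)
j=4 picked index 3: u0 ∈ [-1/24, 7/48)
j=5 picked index 3: u0 ∈ [-1/8, 1/16)
j=6 picked index 5: u0 ∈ [-1/48, 1/24)
j=7 picked index 7: u0 ∈ [-1/48, 1/8)
j=8 picked index 7: u0 ∈ [-5/48, 1/24)
j=9 picked index 8: u0 ∈ [-1/24, 1/24)
j=10 picked index 9: u0 ∈ [-1/24, 1/16)
j=11 picked index 10: u0 ∈ [-1/48, 1/48)
intersection: [0, 1/48)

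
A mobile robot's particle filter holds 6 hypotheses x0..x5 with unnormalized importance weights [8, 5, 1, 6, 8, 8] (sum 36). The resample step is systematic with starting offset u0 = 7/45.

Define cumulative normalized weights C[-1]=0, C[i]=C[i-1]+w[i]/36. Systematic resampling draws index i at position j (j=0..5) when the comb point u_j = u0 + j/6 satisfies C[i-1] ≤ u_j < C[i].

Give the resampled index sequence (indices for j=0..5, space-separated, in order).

C = [2/9, 13/36, 7/18, 5/9, 7/9, 1]
j=0: u_0=7/45 ∈ [0, 2/9) → index 0
j=1: u_1=29/90 ∈ [2/9, 13/36) → index 1
j=2: u_2=22/45 ∈ [7/18, 5/9) → index 3
j=3: u_3=59/90 ∈ [5/9, 7/9) → index 4
j=4: u_4=37/45 ∈ [7/9, 1) → index 5
j=5: u_5=89/90 ∈ [7/9, 1) → index 5

0 1 3 4 5 5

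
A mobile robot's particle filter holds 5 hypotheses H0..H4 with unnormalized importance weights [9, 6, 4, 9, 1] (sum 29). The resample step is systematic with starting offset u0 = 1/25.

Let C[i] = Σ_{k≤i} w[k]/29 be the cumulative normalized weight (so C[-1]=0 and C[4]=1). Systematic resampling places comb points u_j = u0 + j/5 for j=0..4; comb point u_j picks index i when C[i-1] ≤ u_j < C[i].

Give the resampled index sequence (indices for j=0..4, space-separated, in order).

0 0 1 2 3

C = [9/29, 15/29, 19/29, 28/29, 1]
j=0: u_0=1/25 ∈ [0, 9/29) → index 0
j=1: u_1=6/25 ∈ [0, 9/29) → index 0
j=2: u_2=11/25 ∈ [9/29, 15/29) → index 1
j=3: u_3=16/25 ∈ [15/29, 19/29) → index 2
j=4: u_4=21/25 ∈ [19/29, 28/29) → index 3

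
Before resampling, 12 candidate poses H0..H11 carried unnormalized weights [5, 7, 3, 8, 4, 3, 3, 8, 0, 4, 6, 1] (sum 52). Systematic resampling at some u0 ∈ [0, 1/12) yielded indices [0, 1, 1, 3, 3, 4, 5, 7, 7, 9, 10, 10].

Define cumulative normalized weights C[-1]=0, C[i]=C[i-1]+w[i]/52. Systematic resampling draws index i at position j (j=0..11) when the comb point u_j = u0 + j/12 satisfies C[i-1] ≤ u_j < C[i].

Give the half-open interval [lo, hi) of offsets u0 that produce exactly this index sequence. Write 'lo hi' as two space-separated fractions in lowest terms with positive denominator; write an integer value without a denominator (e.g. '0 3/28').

2/39 5/78

C = [5/52, 3/13, 15/52, 23/52, 27/52, 15/26, 33/52, 41/52, 41/52, 45/52, 51/52, 1]
j=0 picked index 0: u0 ∈ [0, 5/52)
j=1 picked index 1: u0 ∈ [1/78, 23/156)
j=2 picked index 1: u0 ∈ [-11/156, 5/78)
j=3 picked index 3: u0 ∈ [1/26, 5/26)
j=4 picked index 3: u0 ∈ [-7/156, 17/156)
j=5 picked index 4: u0 ∈ [1/39, 4/39)
j=6 picked index 5: u0 ∈ [1/52, 1/13)
j=7 picked index 7: u0 ∈ [2/39, 8/39)
j=8 picked index 7: u0 ∈ [-5/156, 19/156)
j=9 picked index 9: u0 ∈ [1/26, 3/26)
j=10 picked index 10: u0 ∈ [5/156, 23/156)
j=11 picked index 10: u0 ∈ [-2/39, 5/78)
intersection: [2/39, 5/78)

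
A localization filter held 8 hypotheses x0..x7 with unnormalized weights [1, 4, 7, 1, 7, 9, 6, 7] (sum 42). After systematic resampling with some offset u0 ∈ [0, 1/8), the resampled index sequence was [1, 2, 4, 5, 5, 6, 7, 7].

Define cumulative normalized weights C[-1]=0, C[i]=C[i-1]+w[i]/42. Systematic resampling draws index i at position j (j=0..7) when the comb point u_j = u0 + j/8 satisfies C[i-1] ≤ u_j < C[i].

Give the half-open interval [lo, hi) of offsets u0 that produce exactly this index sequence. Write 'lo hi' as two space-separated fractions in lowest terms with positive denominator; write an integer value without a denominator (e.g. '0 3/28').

17/168 5/42

C = [1/42, 5/42, 2/7, 13/42, 10/21, 29/42, 5/6, 1]
j=0 picked index 1: u0 ∈ [1/42, 5/42)
j=1 picked index 2: u0 ∈ [-1/168, 9/56)
j=2 picked index 4: u0 ∈ [5/84, 19/84)
j=3 picked index 5: u0 ∈ [17/168, 53/168)
j=4 picked index 5: u0 ∈ [-1/42, 4/21)
j=5 picked index 6: u0 ∈ [11/168, 5/24)
j=6 picked index 7: u0 ∈ [1/12, 1/4)
j=7 picked index 7: u0 ∈ [-1/24, 1/8)
intersection: [17/168, 5/42)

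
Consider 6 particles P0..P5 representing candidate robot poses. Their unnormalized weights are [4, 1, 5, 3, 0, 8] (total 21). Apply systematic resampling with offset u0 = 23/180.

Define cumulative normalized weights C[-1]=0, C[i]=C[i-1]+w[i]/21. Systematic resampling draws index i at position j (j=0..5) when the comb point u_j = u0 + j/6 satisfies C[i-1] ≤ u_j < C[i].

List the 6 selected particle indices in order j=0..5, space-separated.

0 2 2 5 5 5

C = [4/21, 5/21, 10/21, 13/21, 13/21, 1]
j=0: u_0=23/180 ∈ [0, 4/21) → index 0
j=1: u_1=53/180 ∈ [5/21, 10/21) → index 2
j=2: u_2=83/180 ∈ [5/21, 10/21) → index 2
j=3: u_3=113/180 ∈ [13/21, 1) → index 5
j=4: u_4=143/180 ∈ [13/21, 1) → index 5
j=5: u_5=173/180 ∈ [13/21, 1) → index 5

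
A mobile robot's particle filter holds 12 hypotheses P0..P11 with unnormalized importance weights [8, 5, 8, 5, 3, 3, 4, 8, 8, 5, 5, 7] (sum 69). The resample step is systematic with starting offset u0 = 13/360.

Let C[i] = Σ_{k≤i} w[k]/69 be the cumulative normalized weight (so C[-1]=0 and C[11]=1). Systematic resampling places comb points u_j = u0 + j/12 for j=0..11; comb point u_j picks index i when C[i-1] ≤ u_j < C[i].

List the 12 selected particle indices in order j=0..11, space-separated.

C = [8/69, 13/69, 7/23, 26/69, 29/69, 32/69, 12/23, 44/69, 52/69, 19/23, 62/69, 1]
j=0: u_0=13/360 ∈ [0, 8/69) → index 0
j=1: u_1=43/360 ∈ [8/69, 13/69) → index 1
j=2: u_2=73/360 ∈ [13/69, 7/23) → index 2
j=3: u_3=103/360 ∈ [13/69, 7/23) → index 2
j=4: u_4=133/360 ∈ [7/23, 26/69) → index 3
j=5: u_5=163/360 ∈ [29/69, 32/69) → index 5
j=6: u_6=193/360 ∈ [12/23, 44/69) → index 7
j=7: u_7=223/360 ∈ [12/23, 44/69) → index 7
j=8: u_8=253/360 ∈ [44/69, 52/69) → index 8
j=9: u_9=283/360 ∈ [52/69, 19/23) → index 9
j=10: u_10=313/360 ∈ [19/23, 62/69) → index 10
j=11: u_11=343/360 ∈ [62/69, 1) → index 11

0 1 2 2 3 5 7 7 8 9 10 11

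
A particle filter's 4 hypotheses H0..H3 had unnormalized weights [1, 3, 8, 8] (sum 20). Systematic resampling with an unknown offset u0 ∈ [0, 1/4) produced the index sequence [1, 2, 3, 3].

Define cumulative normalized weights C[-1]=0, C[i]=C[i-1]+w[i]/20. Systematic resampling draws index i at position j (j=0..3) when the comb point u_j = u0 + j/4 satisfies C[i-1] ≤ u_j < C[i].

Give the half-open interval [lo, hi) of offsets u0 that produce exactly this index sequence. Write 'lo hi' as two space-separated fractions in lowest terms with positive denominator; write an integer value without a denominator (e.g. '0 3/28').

1/10 1/5

C = [1/20, 1/5, 3/5, 1]
j=0 picked index 1: u0 ∈ [1/20, 1/5)
j=1 picked index 2: u0 ∈ [-1/20, 7/20)
j=2 picked index 3: u0 ∈ [1/10, 1/2)
j=3 picked index 3: u0 ∈ [-3/20, 1/4)
intersection: [1/10, 1/5)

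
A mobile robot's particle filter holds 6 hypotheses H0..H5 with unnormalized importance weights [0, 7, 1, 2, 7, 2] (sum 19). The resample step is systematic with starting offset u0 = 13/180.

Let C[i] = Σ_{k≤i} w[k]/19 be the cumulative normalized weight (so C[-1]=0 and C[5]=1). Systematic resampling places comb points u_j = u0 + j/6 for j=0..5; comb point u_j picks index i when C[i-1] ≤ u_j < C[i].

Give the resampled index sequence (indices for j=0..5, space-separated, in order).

1 1 2 4 4 5

C = [0, 7/19, 8/19, 10/19, 17/19, 1]
j=0: u_0=13/180 ∈ [0, 7/19) → index 1
j=1: u_1=43/180 ∈ [0, 7/19) → index 1
j=2: u_2=73/180 ∈ [7/19, 8/19) → index 2
j=3: u_3=103/180 ∈ [10/19, 17/19) → index 4
j=4: u_4=133/180 ∈ [10/19, 17/19) → index 4
j=5: u_5=163/180 ∈ [17/19, 1) → index 5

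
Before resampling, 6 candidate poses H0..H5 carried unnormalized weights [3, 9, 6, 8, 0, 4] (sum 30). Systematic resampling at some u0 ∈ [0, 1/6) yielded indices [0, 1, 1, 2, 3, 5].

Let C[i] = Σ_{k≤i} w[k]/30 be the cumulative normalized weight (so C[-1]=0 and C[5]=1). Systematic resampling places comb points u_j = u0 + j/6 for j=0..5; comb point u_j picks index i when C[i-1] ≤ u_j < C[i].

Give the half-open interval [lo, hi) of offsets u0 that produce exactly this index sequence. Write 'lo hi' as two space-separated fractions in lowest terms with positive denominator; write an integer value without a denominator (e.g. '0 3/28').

C = [1/10, 2/5, 3/5, 13/15, 13/15, 1]
j=0 picked index 0: u0 ∈ [0, 1/10)
j=1 picked index 1: u0 ∈ [-1/15, 7/30)
j=2 picked index 1: u0 ∈ [-7/30, 1/15)
j=3 picked index 2: u0 ∈ [-1/10, 1/10)
j=4 picked index 3: u0 ∈ [-1/15, 1/5)
j=5 picked index 5: u0 ∈ [1/30, 1/6)
intersection: [1/30, 1/15)

1/30 1/15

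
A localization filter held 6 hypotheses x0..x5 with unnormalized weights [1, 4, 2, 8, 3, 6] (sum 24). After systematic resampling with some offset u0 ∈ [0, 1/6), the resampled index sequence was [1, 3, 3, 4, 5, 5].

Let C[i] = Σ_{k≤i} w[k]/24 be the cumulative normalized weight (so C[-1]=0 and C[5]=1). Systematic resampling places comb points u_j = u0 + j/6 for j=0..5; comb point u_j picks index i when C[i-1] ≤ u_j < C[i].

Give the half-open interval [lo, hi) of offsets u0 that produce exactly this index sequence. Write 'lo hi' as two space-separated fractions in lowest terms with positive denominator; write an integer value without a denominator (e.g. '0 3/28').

1/8 1/6

C = [1/24, 5/24, 7/24, 5/8, 3/4, 1]
j=0 picked index 1: u0 ∈ [1/24, 5/24)
j=1 picked index 3: u0 ∈ [1/8, 11/24)
j=2 picked index 3: u0 ∈ [-1/24, 7/24)
j=3 picked index 4: u0 ∈ [1/8, 1/4)
j=4 picked index 5: u0 ∈ [1/12, 1/3)
j=5 picked index 5: u0 ∈ [-1/12, 1/6)
intersection: [1/8, 1/6)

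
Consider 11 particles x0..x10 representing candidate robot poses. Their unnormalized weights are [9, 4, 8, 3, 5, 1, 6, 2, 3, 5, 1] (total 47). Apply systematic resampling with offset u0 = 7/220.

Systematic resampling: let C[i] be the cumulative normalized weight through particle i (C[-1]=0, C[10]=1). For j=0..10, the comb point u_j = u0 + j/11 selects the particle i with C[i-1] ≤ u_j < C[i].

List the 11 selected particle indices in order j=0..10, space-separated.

0 0 1 2 2 3 4 6 6 8 9

C = [9/47, 13/47, 21/47, 24/47, 29/47, 30/47, 36/47, 38/47, 41/47, 46/47, 1]
j=0: u_0=7/220 ∈ [0, 9/47) → index 0
j=1: u_1=27/220 ∈ [0, 9/47) → index 0
j=2: u_2=47/220 ∈ [9/47, 13/47) → index 1
j=3: u_3=67/220 ∈ [13/47, 21/47) → index 2
j=4: u_4=87/220 ∈ [13/47, 21/47) → index 2
j=5: u_5=107/220 ∈ [21/47, 24/47) → index 3
j=6: u_6=127/220 ∈ [24/47, 29/47) → index 4
j=7: u_7=147/220 ∈ [30/47, 36/47) → index 6
j=8: u_8=167/220 ∈ [30/47, 36/47) → index 6
j=9: u_9=17/20 ∈ [38/47, 41/47) → index 8
j=10: u_10=207/220 ∈ [41/47, 46/47) → index 9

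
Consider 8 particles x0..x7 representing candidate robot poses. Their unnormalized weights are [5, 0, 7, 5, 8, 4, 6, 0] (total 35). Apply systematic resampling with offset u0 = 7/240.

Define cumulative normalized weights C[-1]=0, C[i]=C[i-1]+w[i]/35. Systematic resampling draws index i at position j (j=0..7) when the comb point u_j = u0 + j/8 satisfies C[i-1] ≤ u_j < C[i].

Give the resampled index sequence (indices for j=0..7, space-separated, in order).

C = [1/7, 1/7, 12/35, 17/35, 5/7, 29/35, 1, 1]
j=0: u_0=7/240 ∈ [0, 1/7) → index 0
j=1: u_1=37/240 ∈ [1/7, 12/35) → index 2
j=2: u_2=67/240 ∈ [1/7, 12/35) → index 2
j=3: u_3=97/240 ∈ [12/35, 17/35) → index 3
j=4: u_4=127/240 ∈ [17/35, 5/7) → index 4
j=5: u_5=157/240 ∈ [17/35, 5/7) → index 4
j=6: u_6=187/240 ∈ [5/7, 29/35) → index 5
j=7: u_7=217/240 ∈ [29/35, 1) → index 6

0 2 2 3 4 4 5 6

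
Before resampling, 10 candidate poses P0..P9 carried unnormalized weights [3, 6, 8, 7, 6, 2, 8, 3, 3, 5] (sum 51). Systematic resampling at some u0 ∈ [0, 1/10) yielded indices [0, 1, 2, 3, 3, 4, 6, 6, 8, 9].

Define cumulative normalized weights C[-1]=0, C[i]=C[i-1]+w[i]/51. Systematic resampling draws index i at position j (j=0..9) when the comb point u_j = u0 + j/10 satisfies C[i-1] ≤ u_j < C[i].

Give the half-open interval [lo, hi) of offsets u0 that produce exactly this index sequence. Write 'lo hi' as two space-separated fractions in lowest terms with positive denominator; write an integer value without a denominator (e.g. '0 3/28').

11/255 1/17

C = [1/17, 3/17, 1/3, 8/17, 10/17, 32/51, 40/51, 43/51, 46/51, 1]
j=0 picked index 0: u0 ∈ [0, 1/17)
j=1 picked index 1: u0 ∈ [-7/170, 13/170)
j=2 picked index 2: u0 ∈ [-2/85, 2/15)
j=3 picked index 3: u0 ∈ [1/30, 29/170)
j=4 picked index 3: u0 ∈ [-1/15, 6/85)
j=5 picked index 4: u0 ∈ [-1/34, 3/34)
j=6 picked index 6: u0 ∈ [7/255, 47/255)
j=7 picked index 6: u0 ∈ [-37/510, 43/510)
j=8 picked index 8: u0 ∈ [11/255, 26/255)
j=9 picked index 9: u0 ∈ [1/510, 1/10)
intersection: [11/255, 1/17)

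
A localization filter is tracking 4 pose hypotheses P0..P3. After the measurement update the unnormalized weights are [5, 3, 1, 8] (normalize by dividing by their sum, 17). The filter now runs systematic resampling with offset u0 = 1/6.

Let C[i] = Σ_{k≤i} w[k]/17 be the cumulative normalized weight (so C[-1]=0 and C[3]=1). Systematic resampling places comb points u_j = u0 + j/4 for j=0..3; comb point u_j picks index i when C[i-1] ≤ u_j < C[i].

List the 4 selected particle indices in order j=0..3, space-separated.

C = [5/17, 8/17, 9/17, 1]
j=0: u_0=1/6 ∈ [0, 5/17) → index 0
j=1: u_1=5/12 ∈ [5/17, 8/17) → index 1
j=2: u_2=2/3 ∈ [9/17, 1) → index 3
j=3: u_3=11/12 ∈ [9/17, 1) → index 3

0 1 3 3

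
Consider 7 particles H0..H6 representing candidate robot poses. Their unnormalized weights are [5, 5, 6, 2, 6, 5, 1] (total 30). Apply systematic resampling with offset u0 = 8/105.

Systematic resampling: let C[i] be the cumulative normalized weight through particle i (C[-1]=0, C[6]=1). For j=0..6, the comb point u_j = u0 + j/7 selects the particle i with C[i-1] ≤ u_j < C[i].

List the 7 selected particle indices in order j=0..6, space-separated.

C = [1/6, 1/3, 8/15, 3/5, 4/5, 29/30, 1]
j=0: u_0=8/105 ∈ [0, 1/6) → index 0
j=1: u_1=23/105 ∈ [1/6, 1/3) → index 1
j=2: u_2=38/105 ∈ [1/3, 8/15) → index 2
j=3: u_3=53/105 ∈ [1/3, 8/15) → index 2
j=4: u_4=68/105 ∈ [3/5, 4/5) → index 4
j=5: u_5=83/105 ∈ [3/5, 4/5) → index 4
j=6: u_6=14/15 ∈ [4/5, 29/30) → index 5

0 1 2 2 4 4 5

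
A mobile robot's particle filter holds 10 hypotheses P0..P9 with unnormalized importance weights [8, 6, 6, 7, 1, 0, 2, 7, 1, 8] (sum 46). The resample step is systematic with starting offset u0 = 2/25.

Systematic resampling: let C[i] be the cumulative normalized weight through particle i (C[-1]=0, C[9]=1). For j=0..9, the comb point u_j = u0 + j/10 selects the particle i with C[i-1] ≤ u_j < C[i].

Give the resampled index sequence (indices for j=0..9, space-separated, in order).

C = [4/23, 7/23, 10/23, 27/46, 14/23, 14/23, 15/23, 37/46, 19/23, 1]
j=0: u_0=2/25 ∈ [0, 4/23) → index 0
j=1: u_1=9/50 ∈ [4/23, 7/23) → index 1
j=2: u_2=7/25 ∈ [4/23, 7/23) → index 1
j=3: u_3=19/50 ∈ [7/23, 10/23) → index 2
j=4: u_4=12/25 ∈ [10/23, 27/46) → index 3
j=5: u_5=29/50 ∈ [10/23, 27/46) → index 3
j=6: u_6=17/25 ∈ [15/23, 37/46) → index 7
j=7: u_7=39/50 ∈ [15/23, 37/46) → index 7
j=8: u_8=22/25 ∈ [19/23, 1) → index 9
j=9: u_9=49/50 ∈ [19/23, 1) → index 9

0 1 1 2 3 3 7 7 9 9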